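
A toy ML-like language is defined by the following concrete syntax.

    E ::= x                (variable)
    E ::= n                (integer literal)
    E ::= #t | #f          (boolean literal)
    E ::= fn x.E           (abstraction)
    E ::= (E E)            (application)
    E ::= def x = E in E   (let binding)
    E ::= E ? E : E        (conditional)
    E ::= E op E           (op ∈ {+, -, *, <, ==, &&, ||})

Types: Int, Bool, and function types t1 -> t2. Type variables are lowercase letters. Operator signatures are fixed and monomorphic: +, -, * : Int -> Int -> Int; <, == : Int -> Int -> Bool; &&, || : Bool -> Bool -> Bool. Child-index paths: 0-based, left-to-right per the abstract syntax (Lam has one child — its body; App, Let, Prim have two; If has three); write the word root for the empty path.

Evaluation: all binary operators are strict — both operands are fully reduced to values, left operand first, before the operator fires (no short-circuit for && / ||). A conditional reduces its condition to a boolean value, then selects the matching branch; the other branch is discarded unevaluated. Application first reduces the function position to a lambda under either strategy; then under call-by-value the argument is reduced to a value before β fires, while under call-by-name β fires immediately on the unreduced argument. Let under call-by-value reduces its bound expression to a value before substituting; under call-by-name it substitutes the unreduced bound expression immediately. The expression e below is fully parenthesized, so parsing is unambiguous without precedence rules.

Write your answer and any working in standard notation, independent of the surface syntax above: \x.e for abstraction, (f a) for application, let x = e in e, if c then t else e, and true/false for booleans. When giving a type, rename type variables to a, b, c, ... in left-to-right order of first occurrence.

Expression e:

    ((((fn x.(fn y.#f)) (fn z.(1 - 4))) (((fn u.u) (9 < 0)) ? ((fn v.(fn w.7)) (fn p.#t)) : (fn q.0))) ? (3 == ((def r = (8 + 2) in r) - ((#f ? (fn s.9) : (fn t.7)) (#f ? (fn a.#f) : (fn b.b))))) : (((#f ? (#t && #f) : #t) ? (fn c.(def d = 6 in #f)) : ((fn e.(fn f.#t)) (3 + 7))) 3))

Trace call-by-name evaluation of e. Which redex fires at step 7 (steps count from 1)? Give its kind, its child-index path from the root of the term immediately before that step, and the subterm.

Derivation:
step 0: (if (((\x.(\y.false)) (\z.(1 - 4))) (if ((\u.u) (9 < 0)) then ((\v.(\w.7)) (\p.true)) else (\q.0))) then (3 == ((let r = (8 + 2) in r) - ((if false then (\s.9) else (\t.7)) (if false then (\a.false) else (\b.b))))) else ((if (if false then (true && false) else true) then (\c.(let d = 6 in false)) else ((\e.(\f.true)) (3 + 7))) 3))
step 1: [beta@0.0] (if ((\y.false) (if ((\u.u) (9 < 0)) then ((\v.(\w.7)) (\p.true)) else (\q.0))) then (3 == ((let r = (8 + 2) in r) - ((if false then (\s.9) else (\t.7)) (if false then (\a.false) else (\b.b))))) else ((if (if false then (true && false) else true) then (\c.(let d = 6 in false)) else ((\e.(\f.true)) (3 + 7))) 3))
step 2: [beta@0] (if false then (3 == ((let r = (8 + 2) in r) - ((if false then (\s.9) else (\t.7)) (if false then (\a.false) else (\b.b))))) else ((if (if false then (true && false) else true) then (\c.(let d = 6 in false)) else ((\e.(\f.true)) (3 + 7))) 3))
step 3: [if@root] ((if (if false then (true && false) else true) then (\c.(let d = 6 in false)) else ((\e.(\f.true)) (3 + 7))) 3)
step 4: [if@0.0] ((if true then (\c.(let d = 6 in false)) else ((\e.(\f.true)) (3 + 7))) 3)
step 5: [if@0] ((\c.(let d = 6 in false)) 3)
step 6: [beta@root] (let d = 6 in false)
step 7: [let@root] false

Answer: let at root : (let d = 6 in false)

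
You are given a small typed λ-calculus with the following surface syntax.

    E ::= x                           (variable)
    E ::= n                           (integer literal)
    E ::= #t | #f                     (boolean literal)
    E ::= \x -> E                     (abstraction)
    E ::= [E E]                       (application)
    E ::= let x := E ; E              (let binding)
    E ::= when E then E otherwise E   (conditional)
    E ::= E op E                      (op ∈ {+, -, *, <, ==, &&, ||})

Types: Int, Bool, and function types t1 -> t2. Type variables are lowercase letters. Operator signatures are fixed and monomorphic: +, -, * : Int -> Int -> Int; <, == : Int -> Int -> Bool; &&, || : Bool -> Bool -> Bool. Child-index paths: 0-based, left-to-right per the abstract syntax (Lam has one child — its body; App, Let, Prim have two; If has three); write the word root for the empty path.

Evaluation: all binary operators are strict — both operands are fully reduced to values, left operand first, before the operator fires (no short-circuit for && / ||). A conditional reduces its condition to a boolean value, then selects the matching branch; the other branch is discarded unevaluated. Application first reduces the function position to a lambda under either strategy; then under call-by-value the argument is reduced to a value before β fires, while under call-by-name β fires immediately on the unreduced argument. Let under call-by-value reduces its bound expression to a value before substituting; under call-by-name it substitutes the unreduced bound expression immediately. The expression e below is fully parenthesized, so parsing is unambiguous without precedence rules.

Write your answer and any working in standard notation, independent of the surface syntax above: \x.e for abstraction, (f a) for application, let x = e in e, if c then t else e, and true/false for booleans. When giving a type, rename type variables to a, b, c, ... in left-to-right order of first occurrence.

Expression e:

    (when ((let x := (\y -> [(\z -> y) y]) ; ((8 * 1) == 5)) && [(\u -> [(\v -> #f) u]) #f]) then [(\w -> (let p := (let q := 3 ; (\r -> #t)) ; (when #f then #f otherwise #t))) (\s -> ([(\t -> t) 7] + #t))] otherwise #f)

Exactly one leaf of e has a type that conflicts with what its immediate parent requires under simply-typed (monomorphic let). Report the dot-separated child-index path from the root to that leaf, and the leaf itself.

Trace:
y : a
\z._ : b -> a
y : a
  unify b -> a ~ a -> c
  unify b ~ a
  unify a ~ c
_ _ : c
\y._ : c -> c
let x : c -> c
  unify Int ~ Int
  unify Int ~ Int
  unify Int ~ Int
  unify Int ~ Int
  unify Bool ~ Bool
\v._ : e -> Bool
u : d
  unify e -> Bool ~ d -> f
  unify e ~ d
  unify Bool ~ f
_ _ : Bool
\u._ : d -> Bool
  unify d -> Bool ~ Bool -> g
  unify d ~ Bool
  unify Bool ~ g
_ _ : Bool
  unify Bool ~ Bool
  unify Bool ~ Bool
let q : Int
\r._ : i -> Bool
let p : i -> Bool
  unify Bool ~ Bool
  unify Bool ~ Bool
\w._ : h -> Bool
t : k
\t._ : k -> k
  unify k -> k ~ Int -> l
  unify k ~ Int
  unify Int ~ l
_ _ : Int
  unify Int ~ Int
  unify Bool ~ Int
  FAIL: mismatch Bool ~ Int

Answer: 1.1.0.1 : true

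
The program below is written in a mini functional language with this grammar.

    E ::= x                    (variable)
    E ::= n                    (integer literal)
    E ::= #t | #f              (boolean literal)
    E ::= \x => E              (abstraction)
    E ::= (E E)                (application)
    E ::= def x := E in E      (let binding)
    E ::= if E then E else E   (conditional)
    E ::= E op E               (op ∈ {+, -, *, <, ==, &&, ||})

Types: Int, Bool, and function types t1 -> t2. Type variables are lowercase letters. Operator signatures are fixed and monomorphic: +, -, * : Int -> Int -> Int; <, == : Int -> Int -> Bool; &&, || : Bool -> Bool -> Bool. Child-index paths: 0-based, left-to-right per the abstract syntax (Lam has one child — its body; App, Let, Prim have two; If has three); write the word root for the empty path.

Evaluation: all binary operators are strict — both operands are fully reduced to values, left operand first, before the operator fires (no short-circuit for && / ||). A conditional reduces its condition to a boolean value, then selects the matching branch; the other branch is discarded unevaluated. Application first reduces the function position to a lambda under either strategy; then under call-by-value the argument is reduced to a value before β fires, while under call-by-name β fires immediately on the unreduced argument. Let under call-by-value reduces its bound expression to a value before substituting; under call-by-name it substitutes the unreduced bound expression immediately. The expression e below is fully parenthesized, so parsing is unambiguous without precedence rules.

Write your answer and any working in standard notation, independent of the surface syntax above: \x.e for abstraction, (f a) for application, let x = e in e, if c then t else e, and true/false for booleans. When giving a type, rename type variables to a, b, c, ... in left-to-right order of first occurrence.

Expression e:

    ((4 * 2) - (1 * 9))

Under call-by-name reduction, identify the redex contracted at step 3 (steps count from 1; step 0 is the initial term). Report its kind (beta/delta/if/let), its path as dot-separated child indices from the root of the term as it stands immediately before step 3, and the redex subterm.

Answer: delta at root : (8 - 9)

Trace:
step 0: ((4 * 2) - (1 * 9))
step 1: [delta@0] (8 - (1 * 9))
step 2: [delta@1] (8 - 9)
step 3: [delta@root] -1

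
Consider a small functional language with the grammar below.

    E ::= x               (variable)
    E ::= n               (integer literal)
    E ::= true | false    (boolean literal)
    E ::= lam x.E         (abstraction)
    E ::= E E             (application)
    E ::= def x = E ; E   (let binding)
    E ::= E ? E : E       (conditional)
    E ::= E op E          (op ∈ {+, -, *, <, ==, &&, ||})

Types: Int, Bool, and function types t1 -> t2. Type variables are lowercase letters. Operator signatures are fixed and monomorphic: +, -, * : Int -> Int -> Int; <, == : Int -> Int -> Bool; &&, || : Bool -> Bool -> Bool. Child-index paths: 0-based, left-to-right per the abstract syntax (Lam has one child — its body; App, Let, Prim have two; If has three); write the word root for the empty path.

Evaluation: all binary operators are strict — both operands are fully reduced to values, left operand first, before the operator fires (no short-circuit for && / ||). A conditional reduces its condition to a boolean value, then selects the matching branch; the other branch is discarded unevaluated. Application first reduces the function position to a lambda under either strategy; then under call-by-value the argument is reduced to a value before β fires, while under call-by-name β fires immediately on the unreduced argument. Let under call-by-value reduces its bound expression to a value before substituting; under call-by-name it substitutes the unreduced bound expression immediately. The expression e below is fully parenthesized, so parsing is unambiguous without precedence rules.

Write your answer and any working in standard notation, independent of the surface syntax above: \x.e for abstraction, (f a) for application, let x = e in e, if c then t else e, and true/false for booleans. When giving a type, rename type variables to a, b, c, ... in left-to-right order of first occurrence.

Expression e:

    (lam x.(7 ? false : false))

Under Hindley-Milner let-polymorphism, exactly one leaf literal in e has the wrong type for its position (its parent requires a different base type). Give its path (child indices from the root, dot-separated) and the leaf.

Answer: 0.0 : 7

Trace:
  unify Int ~ Bool
  FAIL: mismatch Int ~ Bool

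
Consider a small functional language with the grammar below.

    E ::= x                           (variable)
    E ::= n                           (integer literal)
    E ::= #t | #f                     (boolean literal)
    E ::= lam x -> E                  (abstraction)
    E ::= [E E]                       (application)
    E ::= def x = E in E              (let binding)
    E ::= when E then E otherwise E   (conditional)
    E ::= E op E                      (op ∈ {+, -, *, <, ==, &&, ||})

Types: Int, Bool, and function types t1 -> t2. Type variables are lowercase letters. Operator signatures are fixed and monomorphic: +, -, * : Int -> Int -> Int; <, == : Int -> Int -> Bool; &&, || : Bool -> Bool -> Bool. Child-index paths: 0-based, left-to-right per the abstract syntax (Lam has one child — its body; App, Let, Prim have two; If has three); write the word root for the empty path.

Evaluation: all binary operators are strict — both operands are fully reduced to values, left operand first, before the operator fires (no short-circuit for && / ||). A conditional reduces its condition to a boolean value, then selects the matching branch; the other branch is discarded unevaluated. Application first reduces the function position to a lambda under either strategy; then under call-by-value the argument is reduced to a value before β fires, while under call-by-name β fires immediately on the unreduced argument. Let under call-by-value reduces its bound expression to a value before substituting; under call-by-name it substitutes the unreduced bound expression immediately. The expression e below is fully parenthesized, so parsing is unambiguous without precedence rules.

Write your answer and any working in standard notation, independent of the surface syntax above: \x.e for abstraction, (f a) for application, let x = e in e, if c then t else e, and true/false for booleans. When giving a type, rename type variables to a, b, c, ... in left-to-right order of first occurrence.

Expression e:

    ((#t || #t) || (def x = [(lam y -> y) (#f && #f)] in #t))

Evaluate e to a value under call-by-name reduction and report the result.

Answer: true

Trace:
step 0: ((true || true) || (let x = ((\y.y) (false && false)) in true))
step 1: [delta@0] (true || (let x = ((\y.y) (false && false)) in true))
step 2: [let@1] (true || true)
step 3: [delta@root] true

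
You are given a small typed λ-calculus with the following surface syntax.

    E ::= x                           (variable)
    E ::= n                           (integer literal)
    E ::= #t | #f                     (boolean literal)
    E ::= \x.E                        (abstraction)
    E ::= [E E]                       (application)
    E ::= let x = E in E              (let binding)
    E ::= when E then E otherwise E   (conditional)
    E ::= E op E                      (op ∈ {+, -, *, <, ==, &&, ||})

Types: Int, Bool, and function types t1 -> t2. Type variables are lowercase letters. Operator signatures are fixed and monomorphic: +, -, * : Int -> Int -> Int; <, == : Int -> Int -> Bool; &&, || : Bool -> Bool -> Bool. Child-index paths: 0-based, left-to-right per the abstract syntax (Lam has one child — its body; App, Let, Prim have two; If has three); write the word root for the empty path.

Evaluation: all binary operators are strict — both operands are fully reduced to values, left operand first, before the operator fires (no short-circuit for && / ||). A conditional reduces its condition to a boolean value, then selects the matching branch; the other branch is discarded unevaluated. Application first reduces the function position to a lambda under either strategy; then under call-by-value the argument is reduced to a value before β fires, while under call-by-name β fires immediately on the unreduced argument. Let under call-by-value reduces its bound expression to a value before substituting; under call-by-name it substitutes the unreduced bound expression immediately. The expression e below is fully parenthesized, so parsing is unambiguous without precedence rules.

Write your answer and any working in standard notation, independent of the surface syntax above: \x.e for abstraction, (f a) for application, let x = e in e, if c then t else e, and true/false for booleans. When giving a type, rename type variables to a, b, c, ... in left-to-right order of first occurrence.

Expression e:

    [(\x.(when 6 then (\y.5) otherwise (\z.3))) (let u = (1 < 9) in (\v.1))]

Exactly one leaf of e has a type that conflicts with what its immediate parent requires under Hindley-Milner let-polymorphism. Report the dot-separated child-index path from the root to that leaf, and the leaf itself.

Trace:
  unify Int ~ Bool
  FAIL: mismatch Int ~ Bool

Answer: 0.0.0 : 6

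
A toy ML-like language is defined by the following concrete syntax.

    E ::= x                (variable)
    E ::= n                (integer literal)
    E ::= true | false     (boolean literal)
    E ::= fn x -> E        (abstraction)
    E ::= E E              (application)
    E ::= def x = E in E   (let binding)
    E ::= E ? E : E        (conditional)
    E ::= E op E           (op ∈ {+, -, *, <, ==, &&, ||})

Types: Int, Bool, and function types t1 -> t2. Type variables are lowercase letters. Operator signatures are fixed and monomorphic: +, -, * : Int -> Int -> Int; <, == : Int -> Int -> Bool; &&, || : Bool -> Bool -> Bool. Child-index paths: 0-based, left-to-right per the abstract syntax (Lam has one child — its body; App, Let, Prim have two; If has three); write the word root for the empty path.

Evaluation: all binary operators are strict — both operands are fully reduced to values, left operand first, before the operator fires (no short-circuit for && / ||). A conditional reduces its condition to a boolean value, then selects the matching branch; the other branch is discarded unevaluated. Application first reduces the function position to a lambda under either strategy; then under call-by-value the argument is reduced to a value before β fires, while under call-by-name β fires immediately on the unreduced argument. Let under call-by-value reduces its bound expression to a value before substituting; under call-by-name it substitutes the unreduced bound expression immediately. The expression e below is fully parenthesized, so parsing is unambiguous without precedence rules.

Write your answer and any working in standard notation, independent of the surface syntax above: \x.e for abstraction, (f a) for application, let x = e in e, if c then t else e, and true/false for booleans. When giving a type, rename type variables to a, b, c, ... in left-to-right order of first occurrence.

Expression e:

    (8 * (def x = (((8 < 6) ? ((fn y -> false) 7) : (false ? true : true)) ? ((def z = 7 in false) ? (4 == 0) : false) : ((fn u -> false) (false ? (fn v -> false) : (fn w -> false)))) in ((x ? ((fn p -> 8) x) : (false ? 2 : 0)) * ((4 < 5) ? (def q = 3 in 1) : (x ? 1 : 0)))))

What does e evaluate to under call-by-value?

Derivation:
step 0: (8 * (let x = (if (if (8 < 6) then ((\y.false) 7) else (if false then true else true)) then (if (let z = 7 in false) then (4 == 0) else false) else ((\u.false) (if false then (\v.false) else (\w.false)))) in ((if x then ((\p.8) x) else (if false then 2 else 0)) * (if (4 < 5) then (let q = 3 in 1) else (if x then 1 else 0)))))
step 1: [delta@1.0.0.0] (8 * (let x = (if (if false then ((\y.false) 7) else (if false then true else true)) then (if (let z = 7 in false) then (4 == 0) else false) else ((\u.false) (if false then (\v.false) else (\w.false)))) in ((if x then ((\p.8) x) else (if false then 2 else 0)) * (if (4 < 5) then (let q = 3 in 1) else (if x then 1 else 0)))))
step 2: [if@1.0.0] (8 * (let x = (if (if false then true else true) then (if (let z = 7 in false) then (4 == 0) else false) else ((\u.false) (if false then (\v.false) else (\w.false)))) in ((if x then ((\p.8) x) else (if false then 2 else 0)) * (if (4 < 5) then (let q = 3 in 1) else (if x then 1 else 0)))))
step 3: [if@1.0.0] (8 * (let x = (if true then (if (let z = 7 in false) then (4 == 0) else false) else ((\u.false) (if false then (\v.false) else (\w.false)))) in ((if x then ((\p.8) x) else (if false then 2 else 0)) * (if (4 < 5) then (let q = 3 in 1) else (if x then 1 else 0)))))
step 4: [if@1.0] (8 * (let x = (if (let z = 7 in false) then (4 == 0) else false) in ((if x then ((\p.8) x) else (if false then 2 else 0)) * (if (4 < 5) then (let q = 3 in 1) else (if x then 1 else 0)))))
step 5: [let@1.0.0] (8 * (let x = (if false then (4 == 0) else false) in ((if x then ((\p.8) x) else (if false then 2 else 0)) * (if (4 < 5) then (let q = 3 in 1) else (if x then 1 else 0)))))
step 6: [if@1.0] (8 * (let x = false in ((if x then ((\p.8) x) else (if false then 2 else 0)) * (if (4 < 5) then (let q = 3 in 1) else (if x then 1 else 0)))))
step 7: [let@1] (8 * ((if false then ((\p.8) false) else (if false then 2 else 0)) * (if (4 < 5) then (let q = 3 in 1) else (if false then 1 else 0))))
step 8: [if@1.0] (8 * ((if false then 2 else 0) * (if (4 < 5) then (let q = 3 in 1) else (if false then 1 else 0))))
step 9: [if@1.0] (8 * (0 * (if (4 < 5) then (let q = 3 in 1) else (if false then 1 else 0))))
step 10: [delta@1.1.0] (8 * (0 * (if true then (let q = 3 in 1) else (if false then 1 else 0))))
step 11: [if@1.1] (8 * (0 * (let q = 3 in 1)))
step 12: [let@1.1] (8 * (0 * 1))
step 13: [delta@1] (8 * 0)
step 14: [delta@root] 0

Answer: 0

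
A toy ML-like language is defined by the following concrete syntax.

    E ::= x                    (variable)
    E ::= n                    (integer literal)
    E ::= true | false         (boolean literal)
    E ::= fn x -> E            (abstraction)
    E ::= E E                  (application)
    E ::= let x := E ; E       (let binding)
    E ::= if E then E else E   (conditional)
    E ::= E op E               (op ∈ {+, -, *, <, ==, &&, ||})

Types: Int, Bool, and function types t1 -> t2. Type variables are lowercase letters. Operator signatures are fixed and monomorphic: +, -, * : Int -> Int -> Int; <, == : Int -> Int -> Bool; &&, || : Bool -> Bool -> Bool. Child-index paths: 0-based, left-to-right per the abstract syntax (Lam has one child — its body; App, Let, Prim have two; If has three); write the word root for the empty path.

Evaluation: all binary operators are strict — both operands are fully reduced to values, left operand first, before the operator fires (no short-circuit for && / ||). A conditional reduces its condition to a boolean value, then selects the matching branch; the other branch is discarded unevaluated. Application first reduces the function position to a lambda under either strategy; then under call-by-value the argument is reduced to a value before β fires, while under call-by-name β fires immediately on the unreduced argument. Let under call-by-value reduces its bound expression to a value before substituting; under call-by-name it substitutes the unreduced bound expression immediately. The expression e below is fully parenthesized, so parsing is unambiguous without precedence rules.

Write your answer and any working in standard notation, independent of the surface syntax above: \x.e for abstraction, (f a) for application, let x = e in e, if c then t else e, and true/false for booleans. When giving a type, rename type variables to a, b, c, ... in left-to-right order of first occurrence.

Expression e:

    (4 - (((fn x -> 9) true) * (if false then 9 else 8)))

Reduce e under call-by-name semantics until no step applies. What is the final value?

Answer: -68

Trace:
step 0: (4 - (((\x.9) true) * (if false then 9 else 8)))
step 1: [beta@1.0] (4 - (9 * (if false then 9 else 8)))
step 2: [if@1.1] (4 - (9 * 8))
step 3: [delta@1] (4 - 72)
step 4: [delta@root] -68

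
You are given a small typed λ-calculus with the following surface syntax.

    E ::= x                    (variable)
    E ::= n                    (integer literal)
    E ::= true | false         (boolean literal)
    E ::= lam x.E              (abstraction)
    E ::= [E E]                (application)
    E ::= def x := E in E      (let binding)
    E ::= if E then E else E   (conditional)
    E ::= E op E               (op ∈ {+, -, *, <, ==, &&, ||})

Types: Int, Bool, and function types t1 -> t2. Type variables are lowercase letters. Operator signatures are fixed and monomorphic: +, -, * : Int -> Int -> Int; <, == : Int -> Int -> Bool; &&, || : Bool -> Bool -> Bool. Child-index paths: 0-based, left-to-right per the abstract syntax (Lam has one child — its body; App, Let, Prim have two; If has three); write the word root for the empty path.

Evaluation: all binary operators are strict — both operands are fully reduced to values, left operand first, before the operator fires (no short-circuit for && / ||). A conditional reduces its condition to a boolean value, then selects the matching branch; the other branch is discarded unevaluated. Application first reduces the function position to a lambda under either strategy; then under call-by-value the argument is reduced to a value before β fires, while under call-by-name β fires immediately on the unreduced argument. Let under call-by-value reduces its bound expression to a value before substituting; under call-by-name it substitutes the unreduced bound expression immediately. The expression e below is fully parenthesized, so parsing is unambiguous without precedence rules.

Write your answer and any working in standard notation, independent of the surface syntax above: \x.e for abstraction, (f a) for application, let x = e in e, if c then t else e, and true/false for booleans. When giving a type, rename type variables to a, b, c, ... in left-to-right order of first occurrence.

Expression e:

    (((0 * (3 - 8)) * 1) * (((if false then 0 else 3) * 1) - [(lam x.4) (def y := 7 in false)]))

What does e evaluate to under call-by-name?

Derivation:
step 0: (((0 * (3 - 8)) * 1) * (((if false then 0 else 3) * 1) - ((\x.4) (let y = 7 in false))))
step 1: [delta@0.0.1] (((0 * -5) * 1) * (((if false then 0 else 3) * 1) - ((\x.4) (let y = 7 in false))))
step 2: [delta@0.0] ((0 * 1) * (((if false then 0 else 3) * 1) - ((\x.4) (let y = 7 in false))))
step 3: [delta@0] (0 * (((if false then 0 else 3) * 1) - ((\x.4) (let y = 7 in false))))
step 4: [if@1.0.0] (0 * ((3 * 1) - ((\x.4) (let y = 7 in false))))
step 5: [delta@1.0] (0 * (3 - ((\x.4) (let y = 7 in false))))
step 6: [beta@1.1] (0 * (3 - 4))
step 7: [delta@1] (0 * -1)
step 8: [delta@root] 0

Answer: 0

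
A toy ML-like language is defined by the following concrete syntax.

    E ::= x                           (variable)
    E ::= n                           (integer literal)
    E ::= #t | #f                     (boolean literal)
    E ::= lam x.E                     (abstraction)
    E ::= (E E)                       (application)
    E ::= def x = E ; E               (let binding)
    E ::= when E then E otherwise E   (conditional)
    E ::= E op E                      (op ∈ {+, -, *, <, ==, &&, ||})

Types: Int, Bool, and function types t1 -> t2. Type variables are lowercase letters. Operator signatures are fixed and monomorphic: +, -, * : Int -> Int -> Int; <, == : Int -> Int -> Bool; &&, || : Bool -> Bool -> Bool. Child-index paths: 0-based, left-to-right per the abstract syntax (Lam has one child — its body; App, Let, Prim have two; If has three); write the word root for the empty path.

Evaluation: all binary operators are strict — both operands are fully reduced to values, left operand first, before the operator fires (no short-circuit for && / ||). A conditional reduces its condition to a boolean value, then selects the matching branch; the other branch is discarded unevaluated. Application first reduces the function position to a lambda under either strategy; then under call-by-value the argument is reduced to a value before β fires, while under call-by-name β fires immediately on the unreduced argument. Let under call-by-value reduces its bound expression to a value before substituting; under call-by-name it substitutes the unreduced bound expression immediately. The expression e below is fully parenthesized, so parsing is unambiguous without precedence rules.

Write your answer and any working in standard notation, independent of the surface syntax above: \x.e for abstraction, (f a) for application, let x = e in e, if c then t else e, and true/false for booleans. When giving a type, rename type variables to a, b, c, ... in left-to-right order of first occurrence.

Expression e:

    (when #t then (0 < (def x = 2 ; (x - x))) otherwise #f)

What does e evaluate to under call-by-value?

Answer: false

Working:
step 0: (if true then (0 < (let x = 2 in (x - x))) else false)
step 1: [if@root] (0 < (let x = 2 in (x - x)))
step 2: [let@1] (0 < (2 - 2))
step 3: [delta@1] (0 < 0)
step 4: [delta@root] false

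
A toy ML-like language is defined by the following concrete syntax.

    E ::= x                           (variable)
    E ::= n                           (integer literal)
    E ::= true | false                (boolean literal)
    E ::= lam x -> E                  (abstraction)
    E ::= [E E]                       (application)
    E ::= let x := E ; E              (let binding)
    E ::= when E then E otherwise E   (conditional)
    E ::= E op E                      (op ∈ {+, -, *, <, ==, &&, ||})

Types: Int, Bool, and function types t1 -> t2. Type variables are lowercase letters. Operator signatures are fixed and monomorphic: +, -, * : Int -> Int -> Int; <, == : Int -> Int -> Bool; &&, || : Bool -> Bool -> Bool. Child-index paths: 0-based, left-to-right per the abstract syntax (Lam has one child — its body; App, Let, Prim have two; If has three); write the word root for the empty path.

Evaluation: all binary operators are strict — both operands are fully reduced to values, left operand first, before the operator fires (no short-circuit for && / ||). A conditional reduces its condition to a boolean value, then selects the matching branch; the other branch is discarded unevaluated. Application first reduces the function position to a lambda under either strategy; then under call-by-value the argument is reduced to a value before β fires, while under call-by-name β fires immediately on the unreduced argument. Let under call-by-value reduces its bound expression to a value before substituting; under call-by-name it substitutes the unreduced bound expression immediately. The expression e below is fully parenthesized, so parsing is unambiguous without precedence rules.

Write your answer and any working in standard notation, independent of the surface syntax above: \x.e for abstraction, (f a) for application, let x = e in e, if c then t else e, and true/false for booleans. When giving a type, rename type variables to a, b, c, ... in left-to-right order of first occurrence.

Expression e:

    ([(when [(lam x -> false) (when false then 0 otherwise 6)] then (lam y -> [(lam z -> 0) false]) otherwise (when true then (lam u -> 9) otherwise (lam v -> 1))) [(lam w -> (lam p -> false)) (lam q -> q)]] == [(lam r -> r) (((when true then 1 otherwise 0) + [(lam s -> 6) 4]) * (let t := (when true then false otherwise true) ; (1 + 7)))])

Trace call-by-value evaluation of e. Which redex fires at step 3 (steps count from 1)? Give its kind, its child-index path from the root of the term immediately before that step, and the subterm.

Answer: if at 0.0 : (if false then (\y.((\z.0) false)) else (if true then (\u.9) else (\v.1)))

Derivation:
step 0: (((if ((\x.false) (if false then 0 else 6)) then (\y.((\z.0) false)) else (if true then (\u.9) else (\v.1))) ((\w.(\p.false)) (\q.q))) == ((\r.r) (((if true then 1 else 0) + ((\s.6) 4)) * (let t = (if true then false else true) in (1 + 7)))))
step 1: [if@0.0.0.1] (((if ((\x.false) 6) then (\y.((\z.0) false)) else (if true then (\u.9) else (\v.1))) ((\w.(\p.false)) (\q.q))) == ((\r.r) (((if true then 1 else 0) + ((\s.6) 4)) * (let t = (if true then false else true) in (1 + 7)))))
step 2: [beta@0.0.0] (((if false then (\y.((\z.0) false)) else (if true then (\u.9) else (\v.1))) ((\w.(\p.false)) (\q.q))) == ((\r.r) (((if true then 1 else 0) + ((\s.6) 4)) * (let t = (if true then false else true) in (1 + 7)))))
step 3: [if@0.0] (((if true then (\u.9) else (\v.1)) ((\w.(\p.false)) (\q.q))) == ((\r.r) (((if true then 1 else 0) + ((\s.6) 4)) * (let t = (if true then false else true) in (1 + 7)))))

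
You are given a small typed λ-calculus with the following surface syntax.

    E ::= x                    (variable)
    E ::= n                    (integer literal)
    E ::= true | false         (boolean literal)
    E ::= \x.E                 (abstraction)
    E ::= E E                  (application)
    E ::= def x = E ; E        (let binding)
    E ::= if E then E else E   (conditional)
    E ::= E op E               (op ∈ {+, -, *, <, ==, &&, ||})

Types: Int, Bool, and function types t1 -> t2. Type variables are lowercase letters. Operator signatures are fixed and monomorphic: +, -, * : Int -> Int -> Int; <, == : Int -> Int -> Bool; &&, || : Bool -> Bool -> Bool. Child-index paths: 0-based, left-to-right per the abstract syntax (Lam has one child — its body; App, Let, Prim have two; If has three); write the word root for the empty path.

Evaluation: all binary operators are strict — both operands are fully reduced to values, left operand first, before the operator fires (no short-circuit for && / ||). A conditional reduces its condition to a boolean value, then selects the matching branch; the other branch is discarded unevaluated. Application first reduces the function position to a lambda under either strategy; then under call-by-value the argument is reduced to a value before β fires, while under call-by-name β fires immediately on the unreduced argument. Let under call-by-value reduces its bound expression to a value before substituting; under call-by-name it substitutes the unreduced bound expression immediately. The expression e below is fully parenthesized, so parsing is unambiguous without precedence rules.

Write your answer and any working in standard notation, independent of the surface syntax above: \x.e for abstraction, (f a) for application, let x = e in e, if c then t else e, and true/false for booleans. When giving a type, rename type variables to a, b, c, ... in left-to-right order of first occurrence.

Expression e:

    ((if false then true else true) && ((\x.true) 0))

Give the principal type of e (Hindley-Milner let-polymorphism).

Derivation:
  unify Bool ~ Bool
  unify Bool ~ Bool
  unify Bool ~ Bool
\x._ : a -> Bool
  unify a -> Bool ~ Int -> b
  unify a ~ Int
  unify Bool ~ b
_ _ : Bool
  unify Bool ~ Bool

Answer: Bool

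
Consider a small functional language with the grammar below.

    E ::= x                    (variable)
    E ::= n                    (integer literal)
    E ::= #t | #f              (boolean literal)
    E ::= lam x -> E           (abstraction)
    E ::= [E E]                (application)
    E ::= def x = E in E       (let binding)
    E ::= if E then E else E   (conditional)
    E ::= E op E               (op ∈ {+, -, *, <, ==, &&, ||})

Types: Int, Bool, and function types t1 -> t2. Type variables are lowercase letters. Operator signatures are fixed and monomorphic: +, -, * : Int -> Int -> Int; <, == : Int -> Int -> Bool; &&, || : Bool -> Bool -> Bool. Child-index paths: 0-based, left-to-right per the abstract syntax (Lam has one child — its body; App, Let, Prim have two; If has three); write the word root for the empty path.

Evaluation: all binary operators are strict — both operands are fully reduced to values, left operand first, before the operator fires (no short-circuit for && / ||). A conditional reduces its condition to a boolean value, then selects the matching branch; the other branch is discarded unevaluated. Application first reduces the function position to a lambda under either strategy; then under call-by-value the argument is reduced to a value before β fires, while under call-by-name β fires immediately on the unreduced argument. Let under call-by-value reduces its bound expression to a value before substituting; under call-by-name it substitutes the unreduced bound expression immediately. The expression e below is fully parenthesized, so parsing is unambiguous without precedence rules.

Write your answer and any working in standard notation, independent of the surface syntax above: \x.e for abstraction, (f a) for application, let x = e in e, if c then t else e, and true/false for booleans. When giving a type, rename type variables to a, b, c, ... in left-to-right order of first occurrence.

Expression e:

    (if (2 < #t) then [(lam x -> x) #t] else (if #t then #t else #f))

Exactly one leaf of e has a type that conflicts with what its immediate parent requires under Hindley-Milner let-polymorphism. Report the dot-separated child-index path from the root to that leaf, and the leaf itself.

Answer: 0.1 : true

Trace:
  unify Int ~ Int
  unify Bool ~ Int
  FAIL: mismatch Bool ~ Int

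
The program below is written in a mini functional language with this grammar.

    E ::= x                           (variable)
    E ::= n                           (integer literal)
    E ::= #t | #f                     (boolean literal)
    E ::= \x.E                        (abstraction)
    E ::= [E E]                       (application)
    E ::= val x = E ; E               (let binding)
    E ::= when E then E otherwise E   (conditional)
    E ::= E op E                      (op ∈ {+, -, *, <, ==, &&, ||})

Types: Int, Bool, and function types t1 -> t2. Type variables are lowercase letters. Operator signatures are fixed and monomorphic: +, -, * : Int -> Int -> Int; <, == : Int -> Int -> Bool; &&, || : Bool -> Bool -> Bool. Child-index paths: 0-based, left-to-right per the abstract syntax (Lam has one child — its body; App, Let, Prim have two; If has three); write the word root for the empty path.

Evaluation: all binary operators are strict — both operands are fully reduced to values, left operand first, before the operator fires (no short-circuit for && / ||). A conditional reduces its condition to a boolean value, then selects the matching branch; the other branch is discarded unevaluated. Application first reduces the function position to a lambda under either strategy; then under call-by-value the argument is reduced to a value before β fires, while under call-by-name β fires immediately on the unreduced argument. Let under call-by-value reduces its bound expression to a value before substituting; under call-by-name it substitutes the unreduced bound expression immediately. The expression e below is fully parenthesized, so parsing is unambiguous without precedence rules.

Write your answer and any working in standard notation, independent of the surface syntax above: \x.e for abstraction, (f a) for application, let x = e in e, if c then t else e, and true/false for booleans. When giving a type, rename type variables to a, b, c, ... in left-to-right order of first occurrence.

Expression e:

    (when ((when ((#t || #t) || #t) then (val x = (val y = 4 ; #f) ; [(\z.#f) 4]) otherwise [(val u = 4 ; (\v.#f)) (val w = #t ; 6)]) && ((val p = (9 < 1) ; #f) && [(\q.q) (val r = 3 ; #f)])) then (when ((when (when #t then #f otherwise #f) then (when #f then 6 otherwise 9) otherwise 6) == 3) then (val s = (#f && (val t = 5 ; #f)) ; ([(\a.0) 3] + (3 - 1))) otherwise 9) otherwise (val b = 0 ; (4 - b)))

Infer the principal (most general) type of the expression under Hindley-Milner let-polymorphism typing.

Trace:
  unify Bool ~ Bool
  unify Bool ~ Bool
  unify Bool ~ Bool
  unify Bool ~ Bool
  unify Bool ~ Bool
let y : Int
let x : Bool
\z._ : a -> Bool
  unify a -> Bool ~ Int -> b
  unify a ~ Int
  unify Bool ~ b
_ _ : Bool
let u : Int
\v._ : c -> Bool
let w : Bool
  unify c -> Bool ~ Int -> d
  unify c ~ Int
  unify Bool ~ d
_ _ : Bool
  unify Bool ~ Bool
  unify Bool ~ Bool
  unify Int ~ Int
  unify Int ~ Int
let p : Bool
  unify Bool ~ Bool
q : e
\q._ : e -> e
let r : Int
  unify e -> e ~ Bool -> f
  unify e ~ Bool
  unify Bool ~ f
_ _ : Bool
  unify Bool ~ Bool
  unify Bool ~ Bool
  unify Bool ~ Bool
  unify Bool ~ Bool
  unify Bool ~ Bool
  unify Bool ~ Bool
  unify Bool ~ Bool
  unify Int ~ Int
  unify Int ~ Int
  unify Int ~ Int
  unify Int ~ Int
  unify Bool ~ Bool
  unify Bool ~ Bool
let t : Int
  unify Bool ~ Bool
let s : Bool
\a._ : g -> Int
  unify g -> Int ~ Int -> h
  unify g ~ Int
  unify Int ~ h
_ _ : Int
  unify Int ~ Int
  unify Int ~ Int
  unify Int ~ Int
  unify Int ~ Int
  unify Int ~ Int
let b : Int
  unify Int ~ Int
b : Int
  unify Int ~ Int
  unify Int ~ Int

Answer: Int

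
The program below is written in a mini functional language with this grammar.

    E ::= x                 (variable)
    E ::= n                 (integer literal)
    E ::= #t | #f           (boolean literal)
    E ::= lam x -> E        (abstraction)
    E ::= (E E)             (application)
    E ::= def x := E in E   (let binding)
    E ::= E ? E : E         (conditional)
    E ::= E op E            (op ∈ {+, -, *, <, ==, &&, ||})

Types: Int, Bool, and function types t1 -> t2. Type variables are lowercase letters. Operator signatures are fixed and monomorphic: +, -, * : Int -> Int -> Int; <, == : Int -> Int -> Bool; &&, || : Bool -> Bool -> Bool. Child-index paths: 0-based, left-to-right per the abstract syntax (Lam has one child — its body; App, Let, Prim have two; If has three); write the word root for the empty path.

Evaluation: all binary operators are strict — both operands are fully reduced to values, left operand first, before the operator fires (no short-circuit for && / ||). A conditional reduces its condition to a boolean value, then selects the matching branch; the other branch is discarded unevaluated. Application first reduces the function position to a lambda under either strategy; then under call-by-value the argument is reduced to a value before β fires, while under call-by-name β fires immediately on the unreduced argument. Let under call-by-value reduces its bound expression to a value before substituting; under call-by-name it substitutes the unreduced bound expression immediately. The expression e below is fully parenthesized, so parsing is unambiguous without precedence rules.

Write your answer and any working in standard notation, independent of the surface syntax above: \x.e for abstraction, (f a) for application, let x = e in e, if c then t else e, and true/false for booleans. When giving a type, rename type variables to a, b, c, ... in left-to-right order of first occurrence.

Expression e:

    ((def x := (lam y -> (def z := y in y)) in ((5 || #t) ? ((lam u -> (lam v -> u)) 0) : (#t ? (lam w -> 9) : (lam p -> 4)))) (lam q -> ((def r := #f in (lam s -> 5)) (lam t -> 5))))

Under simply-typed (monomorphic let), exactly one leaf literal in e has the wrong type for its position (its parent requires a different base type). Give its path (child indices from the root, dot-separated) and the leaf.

Trace:
y : a
let z : a
y : a
\y._ : a -> a
let x : a -> a
  unify Int ~ Bool
  FAIL: mismatch Int ~ Bool

Answer: 0.1.0.0 : 5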